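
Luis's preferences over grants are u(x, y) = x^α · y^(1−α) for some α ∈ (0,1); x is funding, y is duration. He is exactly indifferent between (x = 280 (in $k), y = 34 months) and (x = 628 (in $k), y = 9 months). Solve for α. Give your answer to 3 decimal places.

α ≈ 0.622

The Cobb–Douglas utilities coincide, so 280^α·34^(1−α) = 628^α·9^(1−α).
Taking logs: α·ln 280 + (1−α)·ln 34 = α·ln 628 + (1−α)·ln 9, i.e. α·-0.807751 = (1−α)·-1.329136.
So α/(1−α) = (-1.329136)/(-0.807751) = 1.645477, and α = 1.645477/2.645477 ≈ 0.622.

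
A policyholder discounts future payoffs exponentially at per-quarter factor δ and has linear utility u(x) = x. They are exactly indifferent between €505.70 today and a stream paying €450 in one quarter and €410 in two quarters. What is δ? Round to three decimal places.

δ ≈ 0.690

Equating present values: 505.70 = 450δ + 410δ².
Rearranged: 410δ² + 450δ − 505.70 = 0.
The positive root is δ = [−450 + √(450² + 4·410·505.70)] / (2·410) = (−450 + 1015.799)/820 ≈ 0.690.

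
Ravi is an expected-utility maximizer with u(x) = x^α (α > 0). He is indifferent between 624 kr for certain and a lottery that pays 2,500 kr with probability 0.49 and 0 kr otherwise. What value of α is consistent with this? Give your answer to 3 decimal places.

α ≈ 0.514

Since u(0) = 0, the lottery's EU is 0.49·2500^α.
Indifference: 624^α = 0.49·2500^α, so (624/2500)^α = 0.49.
Taking logs: α·ln(624/2500) = ln(0.49), so α = -0.713350 / -1.387896 ≈ 0.514.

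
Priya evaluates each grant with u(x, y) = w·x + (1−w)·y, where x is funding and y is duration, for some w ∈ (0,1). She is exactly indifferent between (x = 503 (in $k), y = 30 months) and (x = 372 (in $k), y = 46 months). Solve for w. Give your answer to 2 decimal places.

Indifference: w·503 + (1−w)·30 = w·372 + (1−w)·46.
w·(503−372) = (1−w)·(46−30), i.e. w·131 = (1−w)·16.
Hence w = 16/(131+16) = 16/147 = 0.11.

w = 0.11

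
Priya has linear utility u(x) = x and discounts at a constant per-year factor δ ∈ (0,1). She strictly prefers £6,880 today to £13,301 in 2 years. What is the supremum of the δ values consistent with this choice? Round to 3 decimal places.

δ < 0.719

Comparing present values: 6880 > δ^2·13301.
So δ^2 < 6880/13301 = 0.51725; taking the square root of both positive sides preserves the inequality.
δ < 0.51725^(1/2) = 0.719.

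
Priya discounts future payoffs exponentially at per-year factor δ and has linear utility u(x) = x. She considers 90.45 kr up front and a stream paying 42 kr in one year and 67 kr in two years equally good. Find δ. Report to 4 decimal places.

δ ≈ 0.8900

The stream is worth 42δ + 67δ² today, so 42δ + 67δ² = 90.45.
So 67δ² + 42δ − 90.45 = 0.
The positive root is δ = [−42 + √(42² + 4·67·90.45)] / (2·67) = (−42 + 161.259)/134 ≈ 0.8900.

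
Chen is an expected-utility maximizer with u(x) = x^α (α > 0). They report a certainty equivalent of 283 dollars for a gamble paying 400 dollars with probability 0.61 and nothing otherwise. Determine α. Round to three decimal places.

Since u(0) = 0, the lottery's EU is 0.61·400^α.
Setting u(283) equal to that: 283^α = 0.61·400^α ⇒ (283/400)^α = 0.61.
Taking logs: α·ln(283/400) = ln(0.61), so α = -0.494296 / -0.346018 ≈ 1.429.

α ≈ 1.429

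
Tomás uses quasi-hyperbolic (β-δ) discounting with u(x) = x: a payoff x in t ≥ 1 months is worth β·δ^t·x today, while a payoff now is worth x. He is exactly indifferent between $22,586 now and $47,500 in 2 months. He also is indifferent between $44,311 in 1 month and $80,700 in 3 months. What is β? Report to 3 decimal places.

β ≈ 0.866

From the later pair, β·δ^1·44311 = β·δ^3·80700; dividing through, δ^2 = 44311/80700 = 0.54908, so δ = 0.74100.
The first indifference: 22586 = β·δ^2·47500, so β = 22586/(δ^2·47500) = 22586/(0.54908·47500) ≈ 0.866.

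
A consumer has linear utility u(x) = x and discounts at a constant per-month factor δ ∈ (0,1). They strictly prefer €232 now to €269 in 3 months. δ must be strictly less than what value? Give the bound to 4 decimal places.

Comparing present values: 232 > δ^3·269.
Dividing by 269: δ^3 < 0.86245. Both sides are positive, so the cube root keeps the direction.
δ < (232/269)^(1/3) ≈ 0.9519.

δ < 0.9519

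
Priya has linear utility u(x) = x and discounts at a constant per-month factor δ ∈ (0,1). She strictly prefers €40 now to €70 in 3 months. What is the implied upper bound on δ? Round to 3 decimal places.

Comparing present values: 40 > δ^3·70.
Dividing by 70: δ^3 < 0.57143. Both sides are positive, so the cube root keeps the direction.
δ < 0.57143^(1/3) = 0.830.

δ < 0.830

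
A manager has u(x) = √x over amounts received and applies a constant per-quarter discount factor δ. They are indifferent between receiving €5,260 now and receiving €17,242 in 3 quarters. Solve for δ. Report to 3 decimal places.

Indifference means u(5260) = δ^3 · u(17242), so δ^3 = u(5260)/u(17242).
Since u(x) = √x, δ^3 = √(5260/17242) = 0.55233.
Taking the cube root: δ = 0.55233^(1/3) ≈ 0.820.

δ ≈ 0.820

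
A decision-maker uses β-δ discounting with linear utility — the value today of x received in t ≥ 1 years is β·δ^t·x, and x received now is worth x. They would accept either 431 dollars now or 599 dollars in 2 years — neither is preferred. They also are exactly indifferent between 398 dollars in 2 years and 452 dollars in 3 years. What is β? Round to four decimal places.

The second indifference involves only future payoffs, so β cancels: β·δ^2·398 = β·δ^3·452, giving δ = 398/452 = 0.88053.
Now use the now-vs-future pair: 431 = β·δ^2·599 gives β = 431/(0.77533·599) ≈ 0.9280.

β ≈ 0.9280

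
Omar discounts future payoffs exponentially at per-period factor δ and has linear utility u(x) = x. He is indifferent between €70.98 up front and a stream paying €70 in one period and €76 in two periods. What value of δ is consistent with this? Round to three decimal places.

δ ≈ 0.610

Present value of the stream is 70·δ + 76·δ². Indifference gives 70δ + 76δ² = 70.98.
So 76δ² + 70δ − 70.98 = 0.
By the quadratic formula (taking the positive root), δ = (−70 + √26477.92) / 152 ≈ 0.610.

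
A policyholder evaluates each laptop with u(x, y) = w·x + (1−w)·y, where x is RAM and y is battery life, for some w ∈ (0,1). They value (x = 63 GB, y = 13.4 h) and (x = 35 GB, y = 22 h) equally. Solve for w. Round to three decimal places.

w = 0.235

Indifference: w·63 + (1−w)·13.4 = w·35 + (1−w)·22.
w·(63−35) = (1−w)·(22−13.4), i.e. w·28 = (1−w)·8.6.
So w/(1−w) = 8.6/28 = 0.3071, giving w = 8.6/(28+8.6) = 0.235.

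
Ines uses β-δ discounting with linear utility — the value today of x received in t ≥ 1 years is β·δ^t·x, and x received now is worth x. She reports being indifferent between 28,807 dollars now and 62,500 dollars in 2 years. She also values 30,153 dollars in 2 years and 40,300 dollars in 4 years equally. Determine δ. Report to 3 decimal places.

From the later pair, β·δ^2·30153 = β·δ^4·40300; dividing through, δ^2 = 30153/40300 = 0.74821, so δ = 0.86499.

δ ≈ 0.865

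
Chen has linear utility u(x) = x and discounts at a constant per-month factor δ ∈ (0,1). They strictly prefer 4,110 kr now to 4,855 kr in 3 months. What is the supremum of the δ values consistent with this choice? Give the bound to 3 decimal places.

δ < 0.946

Under u(x) = x this choice says 4110 > δ^3·4855.
So δ^3 < 4110/4855 = 0.84655; taking the cube root of both positive sides preserves the inequality.
δ < (4110/4855)^(1/3) ≈ 0.946.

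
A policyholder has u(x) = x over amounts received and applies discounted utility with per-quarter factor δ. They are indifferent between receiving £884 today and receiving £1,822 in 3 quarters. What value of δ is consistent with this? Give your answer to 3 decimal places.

The payoff in 3 quarters is discounted by δ^3, so u(884) = δ^3·u(1822) and δ^3 = u(884)/u(1822).
With u(x) = x: δ^3 = 884/1822 = 0.48518.
Taking the cube root: δ = 0.48518^(1/3) ≈ 0.786.

δ ≈ 0.786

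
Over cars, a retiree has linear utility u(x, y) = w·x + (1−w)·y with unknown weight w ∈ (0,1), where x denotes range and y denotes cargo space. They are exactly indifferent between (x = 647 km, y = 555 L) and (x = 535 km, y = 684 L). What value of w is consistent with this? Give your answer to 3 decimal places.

Indifference: w·647 + (1−w)·555 = w·535 + (1−w)·684.
w·(647−535) = (1−w)·(684−555), i.e. w·112 = (1−w)·129.
So w/(1−w) = 129/112 = 1.1518, giving w = 129/(112+129) = 0.535.

w = 0.535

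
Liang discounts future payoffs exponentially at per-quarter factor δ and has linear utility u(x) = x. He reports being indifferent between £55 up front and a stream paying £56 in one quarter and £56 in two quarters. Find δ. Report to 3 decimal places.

The stream is worth 56δ + 56δ² today, so 56δ + 56δ² = 55.
That is, 56δ² + 56δ − 55 = 0, a quadratic in δ.
δ = (−56 + √(56² + 4·56·55)) / (2·56) = (−56 + √15456.00) / 112 ≈ 0.610.

δ ≈ 0.610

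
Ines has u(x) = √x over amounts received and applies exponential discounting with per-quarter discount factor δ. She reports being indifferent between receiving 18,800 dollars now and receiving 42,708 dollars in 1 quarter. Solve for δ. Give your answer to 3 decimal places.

Indifference means u(18800) = δ · u(42708), so δ = u(18800)/u(42708).
With u(x) = √x: δ = √18800/√42708 = √(18800/42708) = 0.66347.

δ ≈ 0.663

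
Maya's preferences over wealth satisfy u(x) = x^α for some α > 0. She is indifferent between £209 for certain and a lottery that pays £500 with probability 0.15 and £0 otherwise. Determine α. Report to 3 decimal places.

EU(lottery) = 0.15·500^α + 0.85·0 = 0.15·500^α.
Equating: 209^α = 0.15·500^α, i.e. 0.4180^α = 0.15.
Take logs: α = ln 0.15 / ln(209/500) ≈ 2.17491.

α ≈ 2.175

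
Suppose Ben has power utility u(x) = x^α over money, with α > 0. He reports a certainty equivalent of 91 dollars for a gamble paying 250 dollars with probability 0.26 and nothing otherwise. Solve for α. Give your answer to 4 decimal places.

EU(lottery) = 0.26·250^α + 0.74·0 = 0.26·250^α.
Indifference: 91^α = 0.26·250^α, so (91/250)^α = 0.26.
Taking logs: α·ln(91/250) = ln(0.26), so α = -1.3470736 / -1.0106014 ≈ 1.3329.

α ≈ 1.3329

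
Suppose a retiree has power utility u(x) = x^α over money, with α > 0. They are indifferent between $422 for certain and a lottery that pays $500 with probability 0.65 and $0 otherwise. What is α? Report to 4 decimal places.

Since u(0) = 0, the lottery's EU is 0.65·500^α.
Setting u(422) equal to that: 422^α = 0.65·500^α ⇒ (422/500)^α = 0.65.
α = ln(0.65) / ln(422/500) = -0.4307829/-0.1696028 ≈ 2.5400.

α ≈ 2.5400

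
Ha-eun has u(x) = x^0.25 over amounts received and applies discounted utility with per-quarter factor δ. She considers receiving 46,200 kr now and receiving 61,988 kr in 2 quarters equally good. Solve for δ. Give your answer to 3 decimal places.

δ ≈ 0.964

Indifference means u(46200) = δ^2 · u(61988), so δ^2 = u(46200)/u(61988).
Since u(x) = x^0.25, δ^2 = (46200/61988)^0.25 = 0.74531^0.25 = 0.92915.
So δ = 0.92915^(1/2) ≈ 0.964.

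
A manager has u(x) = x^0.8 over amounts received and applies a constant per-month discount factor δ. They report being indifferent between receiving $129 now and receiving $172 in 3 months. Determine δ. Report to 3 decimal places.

The payoff in 3 months is discounted by δ^3, so u(129) = δ^3·u(172) and δ^3 = u(129)/u(172).
Since u(x) = x^0.8, δ^3 = (129/172)^0.8 = 0.75000^0.8 = 0.79442.
Hence δ = (0.79442)^(1/3) = 0.92615.

δ ≈ 0.926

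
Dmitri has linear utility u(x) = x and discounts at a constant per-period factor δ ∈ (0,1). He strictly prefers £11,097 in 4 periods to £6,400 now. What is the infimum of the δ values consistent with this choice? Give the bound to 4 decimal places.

Under u(x) = x this choice says 6400 < δ^4·11097.
Hence δ^4 > 6400/11097 = 0.57673, and x ↦ x^(1/4) is increasing on (0,∞).
δ > 0.57673^(1/4) = 0.8715.

δ > 0.8715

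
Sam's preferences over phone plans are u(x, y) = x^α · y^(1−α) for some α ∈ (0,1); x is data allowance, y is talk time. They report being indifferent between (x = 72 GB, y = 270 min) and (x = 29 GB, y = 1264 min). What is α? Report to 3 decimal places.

Set the two utilities equal: 72^α·270^(1−α) = 29^α·1264^(1−α).
(72/29)^α = (1264/270)^(1−α); take logs: α·ln(72/29) = (1−α)·ln(1264/270), i.e. α·0.909370 = (1−α)·1.543615.
So α/(1−α) = (1.543615)/(0.909370) = 1.697455, and α = 1.697455/2.697455 ≈ 0.629.

α ≈ 0.629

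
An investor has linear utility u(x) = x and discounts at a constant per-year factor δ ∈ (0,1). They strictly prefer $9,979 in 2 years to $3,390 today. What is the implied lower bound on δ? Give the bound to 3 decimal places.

The preference means 3390 < δ^2·9979.
So δ^2 > 3390/9979 = 0.33971; taking the square root of both positive sides preserves the inequality.
δ > (3390/9979)^(1/2) ≈ 0.583.

δ > 0.583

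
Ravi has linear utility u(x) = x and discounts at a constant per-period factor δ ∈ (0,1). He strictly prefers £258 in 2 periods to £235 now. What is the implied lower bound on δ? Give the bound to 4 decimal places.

The preference means 235 < δ^2·258.
Dividing by 258: δ^2 > 0.91085. Both sides are positive, so the square root keeps the direction.
δ > 0.91085^(1/2) = 0.9544.

δ > 0.9544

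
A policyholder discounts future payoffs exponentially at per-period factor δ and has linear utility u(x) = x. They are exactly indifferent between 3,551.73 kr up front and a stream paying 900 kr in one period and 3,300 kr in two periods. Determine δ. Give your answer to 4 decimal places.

Equating present values: 3551.73 = 900δ + 3300δ².
Rearranged: 3300δ² + 900δ − 3551.73 = 0.
δ = (−900 + √(900² + 4·3300·3551.73)) / (2·3300) = (−900 + √47692836.00) / 6600 ≈ 0.9100.

δ ≈ 0.9100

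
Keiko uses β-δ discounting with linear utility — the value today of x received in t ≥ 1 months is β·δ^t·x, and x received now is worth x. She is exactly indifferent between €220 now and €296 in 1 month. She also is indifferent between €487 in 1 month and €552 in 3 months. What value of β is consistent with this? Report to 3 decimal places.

The second indifference involves only future payoffs, so β cancels: β·δ^1·487 = β·δ^3·552, giving δ^2 = 487/552 = 0.88225, so δ = 0.93928.
The first indifference: 220 = β·δ·296, so β = 220/(δ·296) = 220/(0.93928·296) ≈ 0.791.

β ≈ 0.791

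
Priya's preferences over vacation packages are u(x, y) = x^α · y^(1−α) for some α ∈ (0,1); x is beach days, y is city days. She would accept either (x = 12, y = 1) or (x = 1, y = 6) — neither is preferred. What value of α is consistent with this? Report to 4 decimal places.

Indifference: 12^α · 1^(1−α) = 1^α · 6^(1−α).
(12/1)^α = (6/1)^(1−α); take logs: α·ln(12/1) = (1−α)·ln(6/1), i.e. α·2.4849066 = (1−α)·1.7917595.
So α/(1−α) = (1.7917595)/(2.4849066) = 0.7210571, and α = 0.7210571/1.7210571 ≈ 0.4190.

α ≈ 0.4190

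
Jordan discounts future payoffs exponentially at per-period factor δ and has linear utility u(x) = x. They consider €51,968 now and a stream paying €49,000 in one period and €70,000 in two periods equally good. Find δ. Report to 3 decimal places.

Present value of the stream is 49000·δ + 70000·δ². Indifference gives 49000δ + 70000δ² = 51968.
So 70000δ² + 49000δ − 51968 = 0.
By the quadratic formula (taking the positive root), δ = (−49000 + √16952040000.00) / 140000 ≈ 0.580.

δ ≈ 0.580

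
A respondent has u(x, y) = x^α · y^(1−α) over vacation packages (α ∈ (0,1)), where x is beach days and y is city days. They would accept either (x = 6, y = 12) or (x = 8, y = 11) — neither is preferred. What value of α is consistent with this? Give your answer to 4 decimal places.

Indifference: 6^α · 12^(1−α) = 8^α · 11^(1−α).
Rearrange to (6/8)^α = (11/12)^(1−α) and take logs: α·-0.2876821 = (1−α)·-0.0870114.
With A = -0.2876821 and B = -0.0870114: α·A = (1−α)·B, so α = B/(A+B) = -0.0870114/-0.3746935 ≈ 0.2322.

α ≈ 0.2322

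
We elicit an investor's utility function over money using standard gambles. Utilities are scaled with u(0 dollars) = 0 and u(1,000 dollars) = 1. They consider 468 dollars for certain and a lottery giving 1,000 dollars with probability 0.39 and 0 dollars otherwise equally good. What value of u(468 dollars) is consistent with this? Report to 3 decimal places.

0.390

u(468 dollars) equals the lottery's expected utility: 0.39·1 + 0.61·0 = 0.39.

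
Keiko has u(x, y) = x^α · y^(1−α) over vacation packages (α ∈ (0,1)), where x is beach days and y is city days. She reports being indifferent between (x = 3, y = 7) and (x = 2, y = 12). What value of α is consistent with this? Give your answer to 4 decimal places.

α ≈ 0.5707

Set the two utilities equal: 3^α·7^(1−α) = 2^α·12^(1−α).
(3/2)^α = (12/7)^(1−α); take logs: α·ln(3/2) = (1−α)·ln(12/7), i.e. α·0.4054651 = (1−α)·0.5389965.
So α/(1−α) = (0.5389965)/(0.4054651) = 1.3293290, and α = 1.3293290/2.3293290 ≈ 0.5707.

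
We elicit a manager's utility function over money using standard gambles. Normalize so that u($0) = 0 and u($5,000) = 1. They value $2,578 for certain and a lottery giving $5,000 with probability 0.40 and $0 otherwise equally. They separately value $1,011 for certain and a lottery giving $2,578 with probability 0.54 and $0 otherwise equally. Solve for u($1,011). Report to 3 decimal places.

The first gamble pins u($2,578): it must equal 0.40·1 + 0.60·0 = 0.40.
Then u($1,011) = 0.54·u($2,578) + 0.46·u($0) = 0.54·0.40 + 0.46·0.00 = 0.2160.

0.216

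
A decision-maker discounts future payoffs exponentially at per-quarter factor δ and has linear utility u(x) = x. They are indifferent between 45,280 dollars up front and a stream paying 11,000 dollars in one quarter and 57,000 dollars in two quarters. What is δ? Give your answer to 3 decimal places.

δ ≈ 0.800

The stream is worth 11000δ + 57000δ² today, so 11000δ + 57000δ² = 45280.
That is, 57000δ² + 11000δ − 45280 = 0, a quadratic in δ.
By the quadratic formula (taking the positive root), δ = (−11000 + √10444840000.00) / 114000 ≈ 0.800.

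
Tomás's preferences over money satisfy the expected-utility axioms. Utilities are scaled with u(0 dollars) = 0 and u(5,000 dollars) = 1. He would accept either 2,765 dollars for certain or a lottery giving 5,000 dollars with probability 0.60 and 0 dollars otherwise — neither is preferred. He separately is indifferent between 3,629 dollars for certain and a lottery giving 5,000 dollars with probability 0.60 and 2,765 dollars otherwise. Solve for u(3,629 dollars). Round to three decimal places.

0.840

From the first indifference, u(2,765 dollars) = 0.60·u(5,000 dollars) + 0.40·u(0 dollars) = 0.60·1 + 0.40·0 = 0.60.
The second indifference gives u(3,629 dollars) = 0.60·u(5,000 dollars) + 0.40·u(2,765 dollars) = 0.60·1.00 + 0.40·0.60 = 0.8400.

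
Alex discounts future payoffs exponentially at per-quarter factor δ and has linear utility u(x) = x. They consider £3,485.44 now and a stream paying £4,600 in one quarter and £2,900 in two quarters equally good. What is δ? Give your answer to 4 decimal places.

Present value of the stream is 4600·δ + 2900·δ². Indifference gives 4600δ + 2900δ² = 3485.44.
That is, 2900δ² + 4600δ − 3485.44 = 0, a quadratic in δ.
δ = (−4600 + √(4600² + 4·2900·3485.44)) / (2·2900) = (−4600 + √61591104.00) / 5800 ≈ 0.5600.

δ ≈ 0.5600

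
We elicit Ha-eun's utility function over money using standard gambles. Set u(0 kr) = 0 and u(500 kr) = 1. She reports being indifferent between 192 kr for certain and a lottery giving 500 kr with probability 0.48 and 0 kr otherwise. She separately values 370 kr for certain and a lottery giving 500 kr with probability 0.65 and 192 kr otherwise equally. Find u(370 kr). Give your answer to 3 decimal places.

0.818

From the first indifference, u(192 kr) = 0.48·u(500 kr) + 0.52·u(0 kr) = 0.48·1 + 0.52·0 = 0.48.
The second indifference gives u(370 kr) = 0.65·u(500 kr) + 0.35·u(192 kr) = 0.65·1.00 + 0.35·0.48 = 0.8180.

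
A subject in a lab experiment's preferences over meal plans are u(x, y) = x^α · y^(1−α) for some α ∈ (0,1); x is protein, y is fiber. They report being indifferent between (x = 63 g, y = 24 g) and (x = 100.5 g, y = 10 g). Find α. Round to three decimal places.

α ≈ 0.652

Indifference: 63^α · 24^(1−α) = 100.5^α · 10^(1−α).
Taking logs: α·ln 63 + (1−α)·ln 24 = α·ln 100.5 + (1−α)·ln 10, i.e. α·-0.467023 = (1−α)·-0.875469.
Thus α·(-1.342492) = -0.875469, so α = -0.875469/-1.342492 ≈ 0.652.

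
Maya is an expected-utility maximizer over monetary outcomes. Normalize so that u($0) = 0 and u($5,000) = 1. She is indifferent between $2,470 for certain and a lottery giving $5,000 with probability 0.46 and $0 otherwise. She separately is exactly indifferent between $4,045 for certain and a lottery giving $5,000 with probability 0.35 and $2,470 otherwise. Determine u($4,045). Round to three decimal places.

0.649

First, u($2,470) = 0.46·u($5,000) + 0.54·u($0) = 0.46.
The second indifference gives u($4,045) = 0.35·u($5,000) + 0.65·u($2,470) = 0.35·1.00 + 0.65·0.46 = 0.6490.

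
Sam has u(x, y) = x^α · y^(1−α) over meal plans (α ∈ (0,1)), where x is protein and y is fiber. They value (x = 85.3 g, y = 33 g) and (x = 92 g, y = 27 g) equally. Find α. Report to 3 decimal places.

Set the two utilities equal: 85.3^α·33^(1−α) = 92^α·27^(1−α).
(85.3/92)^α = (27/33)^(1−α); take logs: α·ln(85.3/92) = (1−α)·ln(27/33), i.e. α·-0.075614 = (1−α)·-0.200671.
So α/(1−α) = (-0.200671)/(-0.075614) = 2.653887, and α = 2.653887/3.653887 ≈ 0.726.

α ≈ 0.726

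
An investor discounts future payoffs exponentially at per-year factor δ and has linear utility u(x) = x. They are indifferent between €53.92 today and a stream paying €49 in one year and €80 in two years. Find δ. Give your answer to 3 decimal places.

Equating present values: 53.92 = 49δ + 80δ².
That is, 80δ² + 49δ − 53.92 = 0, a quadratic in δ.
By the quadratic formula (taking the positive root), δ = (−49 + √19655.40) / 160 ≈ 0.570.

δ ≈ 0.570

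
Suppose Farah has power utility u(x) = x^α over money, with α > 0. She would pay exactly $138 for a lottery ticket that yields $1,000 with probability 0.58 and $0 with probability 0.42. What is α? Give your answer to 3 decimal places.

α ≈ 0.275

The lottery's expected utility is 0.58·u(1000) + 0.42·u(0) = 0.58·1000^α (since u(0) = 0 for α > 0).
Setting u(138) equal to that: 138^α = 0.58·1000^α ⇒ (138/1000)^α = 0.58.
α = ln(0.58) / ln(138/1000) = -0.544727/-1.980502 ≈ 0.275.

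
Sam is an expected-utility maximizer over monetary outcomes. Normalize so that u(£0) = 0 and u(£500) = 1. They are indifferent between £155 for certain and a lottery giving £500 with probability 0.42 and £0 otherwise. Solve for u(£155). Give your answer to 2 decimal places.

u(£155) equals the lottery's expected utility: 0.42·1 + 0.58·0 = 0.42.

0.42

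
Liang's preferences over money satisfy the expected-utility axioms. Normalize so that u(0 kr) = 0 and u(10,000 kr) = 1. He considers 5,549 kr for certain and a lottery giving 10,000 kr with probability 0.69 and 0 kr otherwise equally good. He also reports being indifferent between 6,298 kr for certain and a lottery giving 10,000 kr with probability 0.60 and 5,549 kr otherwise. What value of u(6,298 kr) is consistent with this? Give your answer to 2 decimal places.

The first gamble pins u(5,549 kr): it must equal 0.69·1 + 0.31·0 = 0.69.
The second indifference gives u(6,298 kr) = 0.60·u(10,000 kr) + 0.40·u(5,549 kr) = 0.60·1.00 + 0.40·0.69 = 0.8760.

0.88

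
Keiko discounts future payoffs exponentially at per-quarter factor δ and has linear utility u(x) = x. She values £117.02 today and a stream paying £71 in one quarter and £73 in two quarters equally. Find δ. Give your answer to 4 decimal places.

Equating present values: 117.02 = 71δ + 73δ².
That is, 73δ² + 71δ − 117.02 = 0, a quadratic in δ.
The positive root is δ = [−71 + √(71² + 4·73·117.02)] / (2·73) = (−71 + 198.017)/146 ≈ 0.8700.

δ ≈ 0.8700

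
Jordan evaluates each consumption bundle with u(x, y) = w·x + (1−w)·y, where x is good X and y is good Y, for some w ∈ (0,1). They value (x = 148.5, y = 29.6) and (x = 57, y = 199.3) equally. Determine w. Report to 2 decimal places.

w = 0.65

u(148.5,29.6) = u(57,199.3) means w·148.5 + (1−w)·29.6 = w·57 + (1−w)·199.3.
w·(148.5−57) = (1−w)·(199.3−29.6), i.e. w·91.5 = (1−w)·169.7.
So w/(1−w) = 169.7/91.5 = 1.8546, giving w = 169.7/(91.5+169.7) = 0.65.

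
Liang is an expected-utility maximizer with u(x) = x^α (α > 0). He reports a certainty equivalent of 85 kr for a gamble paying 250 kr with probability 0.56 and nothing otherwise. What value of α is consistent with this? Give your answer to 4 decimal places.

α ≈ 0.5375

EU(lottery) = 0.56·250^α + 0.44·0 = 0.56·250^α.
Indifference: 85^α = 0.56·250^α, so (85/250)^α = 0.56.
Taking logs: α·ln(85/250) = ln(0.56), so α = -0.5798185 / -1.0788097 ≈ 0.5375.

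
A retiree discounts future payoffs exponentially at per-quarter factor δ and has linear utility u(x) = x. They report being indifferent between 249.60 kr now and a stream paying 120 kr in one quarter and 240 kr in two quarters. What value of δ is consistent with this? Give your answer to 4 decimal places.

The stream is worth 120δ + 240δ² today, so 120δ + 240δ² = 249.60.
Rearranged: 240δ² + 120δ − 249.60 = 0.
By the quadratic formula (taking the positive root), δ = (−120 + √254016.00) / 480 ≈ 0.8000.

δ ≈ 0.8000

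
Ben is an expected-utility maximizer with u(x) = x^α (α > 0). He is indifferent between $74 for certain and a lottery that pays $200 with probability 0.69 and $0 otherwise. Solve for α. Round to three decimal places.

α ≈ 0.373

Since u(0) = 0, the lottery's EU is 0.69·200^α.
Indifference: 74^α = 0.69·200^α, so (74/200)^α = 0.69.
Take logs: α = ln 0.69 / ln(74/200) ≈ 0.37321.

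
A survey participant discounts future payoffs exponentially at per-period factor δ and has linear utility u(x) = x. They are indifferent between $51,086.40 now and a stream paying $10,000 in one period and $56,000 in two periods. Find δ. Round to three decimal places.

Present value of the stream is 10000·δ + 56000·δ². Indifference gives 10000δ + 56000δ² = 51086.40.
So 56000δ² + 10000δ − 51086.40 = 0.
The positive root is δ = [−10000 + √(10000² + 4·56000·51086.40)] / (2·56000) = (−10000 + 107440.000)/112000 ≈ 0.870.

δ ≈ 0.870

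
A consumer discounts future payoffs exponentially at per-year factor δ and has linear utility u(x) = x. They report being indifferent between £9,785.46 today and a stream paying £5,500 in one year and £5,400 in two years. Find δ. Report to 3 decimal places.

δ ≈ 0.930

Equating present values: 9785.46 = 5500δ + 5400δ².
So 5400δ² + 5500δ − 9785.46 = 0.
δ = (−5500 + √(5500² + 4·5400·9785.46)) / (2·5400) = (−5500 + √241615936.00) / 10800 ≈ 0.930.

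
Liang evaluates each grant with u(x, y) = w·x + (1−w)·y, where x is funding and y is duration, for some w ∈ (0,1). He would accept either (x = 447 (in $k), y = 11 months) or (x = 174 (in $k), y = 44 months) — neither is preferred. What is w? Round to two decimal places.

Indifference: w·447 + (1−w)·11 = w·174 + (1−w)·44.
w·(447−174) = (1−w)·(44−11), i.e. w·273 = (1−w)·33.
Hence w = 33/(273+33) = 33/306 = 0.11.

w = 0.11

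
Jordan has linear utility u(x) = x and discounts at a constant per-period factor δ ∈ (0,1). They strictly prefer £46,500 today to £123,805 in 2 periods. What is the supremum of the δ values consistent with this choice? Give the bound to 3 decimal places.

The preference means 46500 > δ^2·123805.
Dividing by 123805: δ^2 < 0.37559. Both sides are positive, so the square root keeps the direction.
δ < (46500/123805)^(1/2) ≈ 0.613.

δ < 0.613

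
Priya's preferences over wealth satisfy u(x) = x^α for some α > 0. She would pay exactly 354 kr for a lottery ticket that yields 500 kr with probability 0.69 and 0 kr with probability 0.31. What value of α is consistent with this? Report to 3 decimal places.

Since u(0) = 0, the lottery's EU is 0.69·500^α.
Equating: 354^α = 0.69·500^α, i.e. 0.7080^α = 0.69.
Take logs: α = ln 0.69 / ln(354/500) ≈ 1.07458.

α ≈ 1.075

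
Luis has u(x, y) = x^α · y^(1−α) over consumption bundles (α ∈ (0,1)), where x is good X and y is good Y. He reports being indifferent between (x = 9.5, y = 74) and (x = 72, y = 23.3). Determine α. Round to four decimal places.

α ≈ 0.3633

The Cobb–Douglas utilities coincide, so 9.5^α·74^(1−α) = 72^α·23.3^(1−α).
Taking logs: α·ln 9.5 + (1−α)·ln 74 = α·ln 72 + (1−α)·ln 23.3, i.e. α·-2.0253743 = (1−α)·-1.1556117.
With A = -2.0253743 and B = -1.1556117: α·A = (1−α)·B, so α = B/(A+B) = -1.1556117/-3.1809860 ≈ 0.3633.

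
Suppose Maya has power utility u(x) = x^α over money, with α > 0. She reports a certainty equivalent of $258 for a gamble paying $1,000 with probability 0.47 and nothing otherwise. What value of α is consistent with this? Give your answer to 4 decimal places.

α ≈ 0.5573

EU(lottery) = 0.47·1000^α + 0.53·0 = 0.47·1000^α.
Equating: 258^α = 0.47·1000^α, i.e. 0.2580^α = 0.47.
α = ln(0.47) / ln(258/1000) = -0.7550226/-1.3547957 ≈ 0.5573.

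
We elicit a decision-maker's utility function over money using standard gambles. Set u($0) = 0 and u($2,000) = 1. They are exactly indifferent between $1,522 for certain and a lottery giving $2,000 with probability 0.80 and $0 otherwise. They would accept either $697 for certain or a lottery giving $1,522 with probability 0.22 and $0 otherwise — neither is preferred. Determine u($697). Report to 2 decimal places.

0.18

First, u($1,522) = 0.80·u($2,000) + 0.20·u($0) = 0.80.
The second indifference gives u($697) = 0.22·u($1,522) + 0.78·u($0) = 0.22·0.80 + 0.78·0.00 = 0.1760.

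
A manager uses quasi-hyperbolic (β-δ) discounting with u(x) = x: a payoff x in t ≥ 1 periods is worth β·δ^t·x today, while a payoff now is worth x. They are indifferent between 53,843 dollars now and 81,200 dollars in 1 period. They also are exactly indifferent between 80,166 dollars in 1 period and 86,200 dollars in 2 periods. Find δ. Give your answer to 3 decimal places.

δ ≈ 0.930

The second indifference involves only future payoffs, so β cancels: β·δ^1·80166 = β·δ^2·86200, giving δ = 80166/86200 = 0.93000.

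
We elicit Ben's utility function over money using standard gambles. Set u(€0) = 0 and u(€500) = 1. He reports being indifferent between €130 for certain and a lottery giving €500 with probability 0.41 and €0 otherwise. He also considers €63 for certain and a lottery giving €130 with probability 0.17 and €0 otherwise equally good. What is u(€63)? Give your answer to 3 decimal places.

First, u(€130) = 0.41·u(€500) + 0.59·u(€0) = 0.41.
Chaining: u(€63) = 0.17·0.41 + 0.83·0.00 = 0.0697.

0.070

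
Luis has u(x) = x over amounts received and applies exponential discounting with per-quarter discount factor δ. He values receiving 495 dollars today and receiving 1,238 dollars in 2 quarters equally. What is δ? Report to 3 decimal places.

Equating discounted utilities: u(495) = δ^2·u(1238) ⇒ δ^2 = u(495)/u(1238).
With u(x) = x: δ^2 = 495/1238 = 0.39984.
Hence δ = (0.39984)^(1/2) = 0.63233.

δ ≈ 0.632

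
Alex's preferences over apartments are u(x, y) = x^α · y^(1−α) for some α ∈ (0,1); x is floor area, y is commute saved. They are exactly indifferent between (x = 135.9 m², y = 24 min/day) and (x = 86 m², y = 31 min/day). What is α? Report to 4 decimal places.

α ≈ 0.3587

The Cobb–Douglas utilities coincide, so 135.9^α·24^(1−α) = 86^α·31^(1−α).
Rearrange to (135.9/86)^α = (31/24)^(1−α) and take logs: α·0.4575720 = (1−α)·0.2559334.
With A = 0.4575720 and B = 0.2559334: α·A = (1−α)·B, so α = B/(A+B) = 0.2559334/0.7135054 ≈ 0.3587.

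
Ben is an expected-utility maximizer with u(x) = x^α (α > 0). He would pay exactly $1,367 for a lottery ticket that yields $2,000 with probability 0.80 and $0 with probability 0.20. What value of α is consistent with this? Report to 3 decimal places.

Since u(0) = 0, the lottery's EU is 0.80·2000^α.
Equating: 1367^α = 0.80·2000^α, i.e. 0.6835^α = 0.80.
Take logs: α = ln 0.80 / ln(1367/2000) ≈ 0.58640.

α ≈ 0.586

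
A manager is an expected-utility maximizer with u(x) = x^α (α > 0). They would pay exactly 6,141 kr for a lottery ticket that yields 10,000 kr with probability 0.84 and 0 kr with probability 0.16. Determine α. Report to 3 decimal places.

α ≈ 0.358

EU(lottery) = 0.84·10000^α + 0.16·0 = 0.84·10000^α.
Equating: 6141^α = 0.84·10000^α, i.e. 0.6141^α = 0.84.
Taking logs: α·ln(6141/10000) = ln(0.84), so α = -0.174353 / -0.487597 ≈ 0.358.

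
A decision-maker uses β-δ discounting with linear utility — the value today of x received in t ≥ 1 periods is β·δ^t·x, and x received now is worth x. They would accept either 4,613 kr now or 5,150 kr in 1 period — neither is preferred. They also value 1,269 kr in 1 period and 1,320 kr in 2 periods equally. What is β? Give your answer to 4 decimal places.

β ≈ 0.9317

From the later pair, β·δ^1·1269 = β·δ^2·1320; dividing through, δ = 1269/1320 = 0.96136.
The first indifference: 4613 = β·δ·5150, so β = 4613/(δ·5150) = 4613/(0.96136·5150) ≈ 0.9317.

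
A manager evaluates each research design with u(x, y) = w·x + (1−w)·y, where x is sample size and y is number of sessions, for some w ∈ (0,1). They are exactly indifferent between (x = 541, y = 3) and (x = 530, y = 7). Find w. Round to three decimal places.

w = 0.267

Equating utilities: w·541 + (1−w)·3 = w·530 + (1−w)·7.
Collecting terms: w·11 = (1−w)·4.
Hence w = 4/(11+4) = 4/15 = 0.267.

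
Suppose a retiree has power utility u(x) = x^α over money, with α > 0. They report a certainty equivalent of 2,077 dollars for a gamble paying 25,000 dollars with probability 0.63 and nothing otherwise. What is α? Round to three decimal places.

The lottery's expected utility is 0.63·u(25000) + 0.37·u(0) = 0.63·25000^α (since u(0) = 0 for α > 0).
Equating: 2077^α = 0.63·25000^α, i.e. 0.0831^α = 0.63.
Take logs: α = ln 0.63 / ln(2077/25000) ≈ 0.18571.

α ≈ 0.186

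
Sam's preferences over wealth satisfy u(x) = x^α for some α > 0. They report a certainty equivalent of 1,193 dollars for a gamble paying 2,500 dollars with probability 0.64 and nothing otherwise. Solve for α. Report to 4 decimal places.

α ≈ 0.6032

Since u(0) = 0, the lottery's EU is 0.64·2500^α.
Equating: 1193^α = 0.64·2500^α, i.e. 0.4772^α = 0.64.
α = ln(0.64) / ln(1193/2500) = -0.4462871/-0.7398196 ≈ 0.6032.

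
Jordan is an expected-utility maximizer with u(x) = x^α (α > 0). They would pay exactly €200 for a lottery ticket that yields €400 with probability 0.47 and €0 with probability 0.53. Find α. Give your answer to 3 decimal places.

α ≈ 1.089

EU(lottery) = 0.47·400^α + 0.53·0 = 0.47·400^α.
Equating: 200^α = 0.47·400^α, i.e. 0.5000^α = 0.47.
Taking logs: α·ln(200/400) = ln(0.47), so α = -0.755023 / -0.693147 ≈ 1.089.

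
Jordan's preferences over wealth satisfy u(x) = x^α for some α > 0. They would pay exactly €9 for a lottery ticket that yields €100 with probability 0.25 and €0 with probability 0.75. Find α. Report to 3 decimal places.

Since u(0) = 0, the lottery's EU is 0.25·100^α.
Equating: 9^α = 0.25·100^α, i.e. 0.0900^α = 0.25.
Taking logs: α·ln(9/100) = ln(0.25), so α = -1.386294 / -2.407946 ≈ 0.576.

α ≈ 0.576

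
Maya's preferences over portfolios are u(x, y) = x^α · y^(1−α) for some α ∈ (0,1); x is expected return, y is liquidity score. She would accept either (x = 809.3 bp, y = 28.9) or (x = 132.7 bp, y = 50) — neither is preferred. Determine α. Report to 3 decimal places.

Set the two utilities equal: 809.3^α·28.9^(1−α) = 132.7^α·50^(1−α).
Rearrange to (809.3/132.7)^α = (50/28.9)^(1−α) and take logs: α·1.808079 = (1−α)·0.548181.
With A = 1.808079 and B = 0.548181: α·A = (1−α)·B, so α = B/(A+B) = 0.548181/2.356260 ≈ 0.233.

α ≈ 0.233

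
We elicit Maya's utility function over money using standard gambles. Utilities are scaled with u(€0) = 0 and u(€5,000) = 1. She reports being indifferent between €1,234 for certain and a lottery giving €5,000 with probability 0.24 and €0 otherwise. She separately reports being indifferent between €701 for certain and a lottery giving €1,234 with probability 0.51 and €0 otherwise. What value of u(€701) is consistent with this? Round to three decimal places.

The first gamble pins u(€1,234): it must equal 0.24·1 + 0.76·0 = 0.24.
Chaining: u(€701) = 0.51·0.24 + 0.49·0.00 = 0.1224.

0.122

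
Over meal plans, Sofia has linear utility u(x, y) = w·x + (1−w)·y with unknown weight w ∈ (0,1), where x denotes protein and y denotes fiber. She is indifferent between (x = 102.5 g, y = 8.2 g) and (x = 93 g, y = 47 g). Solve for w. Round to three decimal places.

Equating utilities: w·102.5 + (1−w)·8.2 = w·93 + (1−w)·47.
Collecting terms: w·9.5 = (1−w)·38.8.
The marginal rate of substitution is 38.8/9.5, so w = 38.8/(9.5+38.8) = 0.803.

w = 0.803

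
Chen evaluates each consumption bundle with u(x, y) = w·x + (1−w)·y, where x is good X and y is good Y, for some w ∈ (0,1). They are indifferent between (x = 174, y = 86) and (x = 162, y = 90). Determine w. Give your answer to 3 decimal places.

w = 0.250

Indifference: w·174 + (1−w)·86 = w·162 + (1−w)·90.
Rearranging, 12·w − 4·(1−w) = 0.
The marginal rate of substitution is 4/12, so w = 4/(12+4) = 0.250.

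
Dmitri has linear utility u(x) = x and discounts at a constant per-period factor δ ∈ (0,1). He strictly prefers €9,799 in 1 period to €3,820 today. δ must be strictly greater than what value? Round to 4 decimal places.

δ > 0.3898

Comparing present values: 3820 < δ·9799.
So δ > 3820/9799 = 0.38984.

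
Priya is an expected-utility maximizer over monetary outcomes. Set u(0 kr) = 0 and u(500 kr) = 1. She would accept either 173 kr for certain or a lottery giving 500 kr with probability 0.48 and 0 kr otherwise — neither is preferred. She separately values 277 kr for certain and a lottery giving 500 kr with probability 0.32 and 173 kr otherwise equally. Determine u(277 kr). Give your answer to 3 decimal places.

First, u(173 kr) = 0.48·u(500 kr) + 0.52·u(0 kr) = 0.48.
Chaining: u(277 kr) = 0.32·1.00 + 0.68·0.48 = 0.6464.

0.646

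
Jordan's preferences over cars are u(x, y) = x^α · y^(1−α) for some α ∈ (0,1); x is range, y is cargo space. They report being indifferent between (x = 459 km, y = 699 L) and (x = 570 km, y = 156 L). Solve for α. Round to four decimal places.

α ≈ 0.8738

The Cobb–Douglas utilities coincide, so 459^α·699^(1−α) = 570^α·156^(1−α).
Rearrange to (459/570)^α = (156/699)^(1−α) and take logs: α·-0.2165862 = (1−α)·-1.4997947.
So α/(1−α) = (-1.4997947)/(-0.2165862) = 6.9247011, and α = 6.9247011/7.9247011 ≈ 0.8738.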